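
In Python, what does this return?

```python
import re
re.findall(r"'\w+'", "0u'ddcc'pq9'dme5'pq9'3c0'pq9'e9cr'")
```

["'ddcc'", "'dme5'", "'3c0'", "'e9cr'"]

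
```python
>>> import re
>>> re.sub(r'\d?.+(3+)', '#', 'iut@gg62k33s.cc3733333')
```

Pattern: optionally a digit, then one or more of any character; then one or more of a literal '3' (captured).
Matches: at [0:22] → 'iut@gg62k33s.cc3733333'.
Each match is replaced by '#'.

'#'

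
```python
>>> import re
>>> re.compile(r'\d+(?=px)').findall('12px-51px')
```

Lookahead/lookbehind check context without consuming it, so the matched span excludes the asserted characters.
With no groups in the pattern, `findall` gives back each whole match — 2 here.

['12', '51']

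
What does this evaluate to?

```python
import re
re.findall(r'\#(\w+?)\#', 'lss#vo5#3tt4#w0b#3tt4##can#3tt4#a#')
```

Scanning left to right: at [3:8] match '#vo5#', group 1 = 'vo5'; at [12:17] match '#w0b#', group 1 = 'w0b'; at [22:27] match '#can#', group 1 = 'can'; at [31:34] match '#a#', group 1 = 'a'.
`findall` collects group 1 from each match (4 total).

['vo5', 'w0b', 'can', 'a']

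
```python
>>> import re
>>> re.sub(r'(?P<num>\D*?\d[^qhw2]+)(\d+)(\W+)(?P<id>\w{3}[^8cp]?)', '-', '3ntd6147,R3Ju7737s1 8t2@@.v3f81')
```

'-81'

The pattern matches zero or more of a non-digit (lazy), then a digit, then one or more of any character except [qhw2] (captured as 'num'); then one or more of a digit (captured); then one or more of a non-word character (captured); then exactly 3 of a word character, then optionally any character except [8cp] (captured as 'id').
`sub` substitutes '-' at each match site.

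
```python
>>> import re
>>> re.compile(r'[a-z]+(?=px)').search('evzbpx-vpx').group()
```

'evzb'

The `(?=…)`/`(?<=…)` assertion just peeks at neighbouring text; it doesn't advance the match position.
The match spans [0:4] → 'evzb'.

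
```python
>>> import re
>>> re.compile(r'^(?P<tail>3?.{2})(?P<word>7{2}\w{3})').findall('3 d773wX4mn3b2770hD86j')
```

This matches anchored at the start of the string; then optionally a literal '3', then exactly 2 of any character (captured as 'tail'); then exactly 2 of a literal '7', then exactly 3 of a word character (captured as 'word').
Scanning left to right: at [0:8] match '3 d773wX', groups = ('3 d', '773wX').
With 2 capturing groups, `findall` returns a 2-tuple per match.

[('3 d', '773wX')]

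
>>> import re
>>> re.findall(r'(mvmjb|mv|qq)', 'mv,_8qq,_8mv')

['mv', 'qq', 'mv']

One capturing group, so `findall` returns just the captured substring from each match — 3 in all.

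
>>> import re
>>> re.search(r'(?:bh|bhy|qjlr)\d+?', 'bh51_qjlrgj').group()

Unlike `match`, `search` isn't anchored — it looks for the pattern anywhere in the string.
The match spans [0:3] → 'bh5'.

'bh5'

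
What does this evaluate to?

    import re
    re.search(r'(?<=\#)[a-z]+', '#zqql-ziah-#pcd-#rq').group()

'zqql'

The `(?=…)`/`(?<=…)` assertion just peeks at neighbouring text; it doesn't advance the match position.
Unlike `match`, `search` isn't anchored — it looks for the pattern anywhere in the string.
The match spans [1:5] → 'zqql'.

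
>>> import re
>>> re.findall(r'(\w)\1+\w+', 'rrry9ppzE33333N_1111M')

A backreference is literal: `\1` must see the identical characters the first group matched.
Matches: at [0:21] match 'rrry9ppzE33333N_1111M', group 1 = 'r'.
Because there's exactly one group, `findall` drops the full match and keeps group 1 from the one hit.

['r']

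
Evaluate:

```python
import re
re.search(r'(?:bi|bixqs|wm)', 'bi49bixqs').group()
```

'bi'

The match spans [0:2] → 'bi'.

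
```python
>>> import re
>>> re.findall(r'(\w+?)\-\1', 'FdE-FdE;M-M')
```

['FdE', 'M']

`\1` has to match the exact text group 1 already captured.
Scanning left to right: at [0:7] match 'FdE-FdE', group 1 = 'FdE'; at [8:11] match 'M-M', group 1 = 'M'.
Because there's exactly one group, `findall` drops the full match and keeps group 1 from each hit.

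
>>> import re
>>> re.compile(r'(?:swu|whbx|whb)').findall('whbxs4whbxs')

['whbx', 'whbx']

Alternation tries branches left to right and keeps the first one that lets the overall match succeed at that position.
Walking the string: at [0:4] → 'whbx'; at [6:10] → 'whbx'.
No capturing groups, so `findall` returns the 2 full match strings.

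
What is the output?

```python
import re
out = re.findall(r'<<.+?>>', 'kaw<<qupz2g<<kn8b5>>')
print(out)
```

Walking the string: at [3:20] → '<<qupz2g<<kn8b5>>'.
With no groups in the pattern, `findall` gives back each whole match — 1 here.

['<<qupz2g<<kn8b5>>']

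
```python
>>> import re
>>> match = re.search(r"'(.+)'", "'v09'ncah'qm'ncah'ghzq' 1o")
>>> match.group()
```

"'v09'ncah'qm'ncah'ghzq'"

The match spans [0:23] → "'v09'ncah'qm'ncah'ghzq'".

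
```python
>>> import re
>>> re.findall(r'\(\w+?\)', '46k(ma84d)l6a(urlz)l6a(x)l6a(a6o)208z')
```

['(ma84d)', '(urlz)', '(x)', '(a6o)']

Walking the string: at [3:10] → '(ma84d)'; at [13:19] → '(urlz)'; at [22:25] → '(x)'; at [28:33] → '(a6o)'.
With no groups in the pattern, `findall` gives back each whole match — 4 here.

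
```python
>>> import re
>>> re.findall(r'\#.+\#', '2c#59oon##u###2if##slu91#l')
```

Walking the string: at [2:25] → '#59oon##u###2if##slu91#'.
Since nothing is captured, `findall` lists the 1 matched substring directly.

['#59oon##u###2if##slu91#']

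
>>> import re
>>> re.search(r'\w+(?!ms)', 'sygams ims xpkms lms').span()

The negative lookaround is zero-width — it rules out positions where the adjacent text would match, without consuming anything.
The match spans [0:6] → 'sygams'.

(0, 6)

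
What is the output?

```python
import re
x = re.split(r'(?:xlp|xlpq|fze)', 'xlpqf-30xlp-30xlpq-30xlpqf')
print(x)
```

['', 'qf-30', '-30', 'q-30', 'qf']

The regex engine tests alternatives in the order written; an earlier branch that matches wins even if a later one would match more.
Each match becomes a cut point; 5 segments remain.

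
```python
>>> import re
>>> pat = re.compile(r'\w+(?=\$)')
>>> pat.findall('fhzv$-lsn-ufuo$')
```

Lookahead/lookbehind check context without consuming it, so the matched span excludes the asserted characters.
Since nothing is captured, `findall` lists the 2 matched substrings directly.

['fhzv', 'ufuo']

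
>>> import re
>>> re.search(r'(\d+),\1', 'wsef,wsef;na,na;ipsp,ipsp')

A backreference is literal: `\1` must see the identical characters the first group matched.
Here no position works, so the call returns None.

None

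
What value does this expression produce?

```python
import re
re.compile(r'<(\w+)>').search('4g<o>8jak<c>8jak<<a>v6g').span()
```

(2, 5)

The match spans [2:5] → '<o>'.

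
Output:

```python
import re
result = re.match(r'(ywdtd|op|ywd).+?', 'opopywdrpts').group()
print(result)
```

With `match`, the pattern is implicitly anchored at the beginning.
The match spans [0:3] → 'opo'.

opo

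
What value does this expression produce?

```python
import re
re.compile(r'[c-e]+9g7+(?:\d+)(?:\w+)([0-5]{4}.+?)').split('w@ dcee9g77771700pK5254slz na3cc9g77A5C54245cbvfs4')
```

Lazy quantifiers expand one character at a time until the remainder of the pattern can match.
`re.split` interleaves the captured-group text with the surrounding fragments.

['w@ ', '5254s', 'lz na3', '4245c', 'bvfs4']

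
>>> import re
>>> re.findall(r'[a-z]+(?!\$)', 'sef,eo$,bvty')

['sef', 'e', 'bvty']

The negative lookahead/lookbehind blocks any match where the forbidden context is present.
Scanning left to right: at [0:3] → 'sef'; at [4:5] → 'e'; at [8:12] → 'bvty'.
Since nothing is captured, `findall` lists the 3 matched substrings directly.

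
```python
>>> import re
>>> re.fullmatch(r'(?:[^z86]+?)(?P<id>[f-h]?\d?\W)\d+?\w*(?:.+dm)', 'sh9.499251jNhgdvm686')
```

The pattern matches one or more of any character except [z86] (lazy) (non-capturing group); then optionally a character in [f-h], then optionally a digit, then a non-word character (captured as 'id'); then one or more of a digit (lazy), then zero or more of a word character; then one or more of any character, then the literal 'dm' (non-capturing group).
`re.fullmatch` requires the pattern to consume the entire string.
Here the string isn't matched end-to-end, so the call returns None.

None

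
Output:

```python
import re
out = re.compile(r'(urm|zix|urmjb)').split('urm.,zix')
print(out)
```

['', 'urm', '.,', 'zix', '']

Matches to split on: at [0:3] → 'urm'; at [5:8] → 'zix'.
With a capturing group present, the delimiter's captured portion is kept in the result list.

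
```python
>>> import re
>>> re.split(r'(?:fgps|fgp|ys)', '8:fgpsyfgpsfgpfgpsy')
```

['8:', 'y', '', '', 'y']

The regex engine tests alternatives in the order written; an earlier branch that matches wins even if a later one would match more.
`split` removes every match and returns the 5 fragments in between.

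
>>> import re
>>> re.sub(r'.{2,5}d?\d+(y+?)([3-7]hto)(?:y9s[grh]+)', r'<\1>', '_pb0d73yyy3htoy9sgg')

'<yyy>'

This matches 2 to 5 of any character, then optionally the literal 'd', then one or more of a digit; then one or more of a literal 'y' (lazy) (captured); then a character in [3-7], then the literal 'hto' (captured); then the literal 'y9s', then one or more of one of [grh] (non-capturing group).
Matches: at [0:19] → '_pb0d73yyy3htoy9sgg'.
Each match is replaced using the text its own group 1 captured.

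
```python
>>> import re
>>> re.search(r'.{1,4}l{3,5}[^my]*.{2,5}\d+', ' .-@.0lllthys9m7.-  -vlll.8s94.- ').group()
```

'-@.0lllthys9m7'

This matches 1 to 4 of any character; then 3 to 5 of the literal 'l', then zero or more of any character except [my], then 2 to 5 of any character; then one or more of a digit.
`re.search` scans for the first position where the pattern succeeds.
The match spans [2:16] → '-@.0lllthys9m7'.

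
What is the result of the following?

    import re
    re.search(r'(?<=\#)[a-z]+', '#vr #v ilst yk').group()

'vr'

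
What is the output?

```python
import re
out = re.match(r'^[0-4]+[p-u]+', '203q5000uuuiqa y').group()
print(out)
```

With `match`, the pattern is implicitly anchored at the beginning.
The match spans [0:4] → '203q'.

203q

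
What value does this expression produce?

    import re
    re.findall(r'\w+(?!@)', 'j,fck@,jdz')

['j', 'fc', 'jdz']

`(?!…)`/`(?<!…)` only lets a position through if the neighbouring text does NOT match; no characters are consumed.
`findall` yields the raw match text (3 of them) because the pattern has no groups.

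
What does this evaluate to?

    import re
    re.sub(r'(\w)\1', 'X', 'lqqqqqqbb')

'lXXXX'

`\1` is not a pattern — it's the concrete string captured by group 1, re-applied verbatim.
Matches: at [1:3] → 'qq'; at [3:5] → 'qq'; at [5:7] → 'qq'; at [7:9] → 'bb'.
`sub` substitutes 'X' at each match site.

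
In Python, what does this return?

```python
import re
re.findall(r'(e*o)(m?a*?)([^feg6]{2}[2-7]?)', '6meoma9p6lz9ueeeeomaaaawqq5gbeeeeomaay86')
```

[('eo', 'm', 'a9'), ('eeeeo', 'm', 'aa'), ('eeeeo', 'm', 'aa')]

This matches zero or more of the literal 'e', then a literal 'o' (captured); then optionally a literal 'm', then zero or more of a literal 'a' (lazy) (captured); then exactly 2 of any character except [feg6], then optionally a character in [2-7] (captured).
With 3 capturing groups, `findall` returns a 3-tuple per match.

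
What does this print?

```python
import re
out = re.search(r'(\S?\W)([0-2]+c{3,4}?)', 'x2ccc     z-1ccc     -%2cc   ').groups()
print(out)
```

Pattern: optionally a non-whitespace character, then a non-word character (captured); then one or more of a character in [0-2], then 3 to 4 of the literal 'c' (lazy) (captured).
`re.search` scans for the first position where the pattern succeeds.
The match spans [10:16] → 'z-1ccc'.
Captured: group 1 = 'z-', group 2 = '1ccc'.

('z-', '1ccc')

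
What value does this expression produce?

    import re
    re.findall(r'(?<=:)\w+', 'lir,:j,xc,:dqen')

The positive lookaround only admits positions where the adjacent text matches; those characters stay outside the span.
Scanning left to right: at [5:6] → 'j'; at [11:15] → 'dqen'.
No capturing groups, so `findall` returns the 2 full match strings.

['j', 'dqen']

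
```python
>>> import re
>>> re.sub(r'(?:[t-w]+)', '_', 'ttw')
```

Pattern: one or more of a character in [t-w] (non-capturing group).
Every occurrence is swapped for '_'.

'_'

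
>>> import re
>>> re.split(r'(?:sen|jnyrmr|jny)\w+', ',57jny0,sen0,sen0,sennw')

The string is cut at each match, leaving 5 pieces.

[',57', ',', ',', ',', '']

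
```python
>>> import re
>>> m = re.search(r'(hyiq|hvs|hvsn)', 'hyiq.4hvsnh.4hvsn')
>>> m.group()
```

Unlike `match`, `search` isn't anchored — it looks for the pattern anywhere in the string.
The match spans [0:4] → 'hyiq'.
Captured: group 1 = 'hyiq'.

'hyiq'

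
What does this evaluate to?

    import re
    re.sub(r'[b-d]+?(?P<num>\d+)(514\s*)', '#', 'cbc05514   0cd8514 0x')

'#0#0x'

The pattern matches one or more of a character in [b-d] (lazy); then one or more of a digit (captured as 'num'); then the literal '514', then zero or more of whitespace (captured).
Every occurrence is swapped for '#'.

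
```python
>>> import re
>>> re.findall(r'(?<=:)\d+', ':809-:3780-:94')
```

['809', '3780', '94']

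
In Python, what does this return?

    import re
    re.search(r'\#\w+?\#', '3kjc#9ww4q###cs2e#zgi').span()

(4, 11)

`search` walks the string left to right and returns the first match it finds.
The match spans [4:11] → '#9ww4q#'.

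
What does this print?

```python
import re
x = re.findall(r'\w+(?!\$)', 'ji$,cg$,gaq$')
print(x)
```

['j', 'c', 'ga']

A negative assertion filters positions out without eating any characters.
With no groups in the pattern, `findall` gives back each whole match — 3 here.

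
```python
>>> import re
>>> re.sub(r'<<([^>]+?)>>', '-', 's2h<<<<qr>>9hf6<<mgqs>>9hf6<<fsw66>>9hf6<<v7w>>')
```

's2h-9hf6-9hf6-9hf6-'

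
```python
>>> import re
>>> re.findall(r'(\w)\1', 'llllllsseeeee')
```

The backreference `\1` re-matches whatever the first group consumed, character for character.
Walking the string: at [0:2] match 'll', group 1 = 'l'; at [2:4] match 'll', group 1 = 'l'; at [4:6] match 'll', group 1 = 'l'; at [6:8] match 'ss', group 1 = 's'; at [8:10] match 'ee', group 1 = 'e'; ….
With a single group, `findall` returns only what that group captured — 6 items.

['l', 'l', 'l', 's', 'e', 'e']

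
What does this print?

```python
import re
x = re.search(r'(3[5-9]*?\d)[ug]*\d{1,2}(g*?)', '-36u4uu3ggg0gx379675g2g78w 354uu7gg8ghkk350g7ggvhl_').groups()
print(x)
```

The match spans [1:5] → '36u4'.
Captured: group 1 = '36', group 2 = ''.

('36', '')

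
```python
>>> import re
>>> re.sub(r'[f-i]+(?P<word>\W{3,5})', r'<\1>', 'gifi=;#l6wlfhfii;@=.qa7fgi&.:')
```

'<=;#>l6wl<;@=.>qa7<&.:>'

The pattern matches one or more of a character in [f-i]; then 3 to 5 of a non-word character (captured as 'word').
Each match is replaced using the text its own group 1 captured.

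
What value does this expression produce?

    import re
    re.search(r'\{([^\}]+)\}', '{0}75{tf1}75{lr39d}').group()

'{0}'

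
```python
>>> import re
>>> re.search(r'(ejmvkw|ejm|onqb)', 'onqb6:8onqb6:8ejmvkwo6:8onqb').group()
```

The match spans [0:4] → 'onqb'.

'onqb'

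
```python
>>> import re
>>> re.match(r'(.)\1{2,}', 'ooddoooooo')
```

None

With `match`, the pattern is implicitly anchored at the beginning.
Here position 0 doesn't satisfy it, so the call returns None.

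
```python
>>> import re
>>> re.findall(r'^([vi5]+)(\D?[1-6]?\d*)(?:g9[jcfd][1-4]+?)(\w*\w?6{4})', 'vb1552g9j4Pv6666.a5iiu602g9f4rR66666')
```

This matches anchored at the start of the string; then one or more of one of [vi5] (captured); then optionally a non-digit, then optionally a character in [1-6], then zero or more of a digit (captured); then the literal 'g9', then one of [jcfd], then one or more of a character in [1-4] (lazy) (non-capturing group); then zero or more of a word character, then optionally a word character, then exactly 4 of the literal '6' (captured).
Matches: at [0:16] match 'vb1552g9j4Pv6666', groups = ('v', 'b1552', 'Pv6666').
3 groups means the one result is a tuple of 3 captured strings — 1 here.

[('v', 'b1552', 'Pv6666')]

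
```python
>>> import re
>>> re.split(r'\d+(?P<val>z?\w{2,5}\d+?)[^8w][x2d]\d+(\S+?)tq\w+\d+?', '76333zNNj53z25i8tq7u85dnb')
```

['', 'zNNj53', 'i8', 'dnb']

This matches one or more of a digit; then optionally the literal 'z', then 2 to 5 of a word character, then one or more of a digit (lazy) (captured as 'val'); then any character except [8w], then one of [x2d], then one or more of a digit; then one or more of a non-whitespace character (lazy) (captured); then the literal 'tq', then one or more of a word character; then one or more of a digit (lazy).
`re.split` interleaves the captured-group text with the surrounding fragments.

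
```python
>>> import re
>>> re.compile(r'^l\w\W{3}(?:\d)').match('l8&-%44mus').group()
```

`re.match` only tries the pattern at the start of the string.
The match spans [0:6] → 'l8&-%4'.

'l8&-%4'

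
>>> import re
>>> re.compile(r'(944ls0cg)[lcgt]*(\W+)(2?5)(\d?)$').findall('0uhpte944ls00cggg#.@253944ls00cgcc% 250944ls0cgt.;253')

[('944ls0cg', '.;', '25', '3')]

The pattern matches the literal '944', then the literal 'ls', then the literal '0cg' (captured); then zero or more of one of [lcgt]; then one or more of a non-word character (captured); then optionally the literal '2', then a literal '5' (captured); then optionally a digit (captured); then anchored at the end.
Scanning left to right: at [39:53] match '944ls0cgt.;253', groups = ('944ls0cg', '.;', '25', '3').
4 groups means the one result is a tuple of 4 captured strings — 1 here.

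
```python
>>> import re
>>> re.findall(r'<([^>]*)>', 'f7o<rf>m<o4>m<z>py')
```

['rf', 'o4', 'z']

Walking the string: at [3:7] match '<rf>', group 1 = 'rf'; at [8:12] match '<o4>', group 1 = 'o4'; at [13:16] match '<z>', group 1 = 'z'.
With a single group, `findall` returns only what that group captured — 3 items.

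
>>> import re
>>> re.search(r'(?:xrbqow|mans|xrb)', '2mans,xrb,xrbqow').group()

The match spans [1:5] → 'mans'.

'mans'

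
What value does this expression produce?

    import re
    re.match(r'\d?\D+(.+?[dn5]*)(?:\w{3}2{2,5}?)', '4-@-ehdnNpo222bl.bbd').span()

(0, 14)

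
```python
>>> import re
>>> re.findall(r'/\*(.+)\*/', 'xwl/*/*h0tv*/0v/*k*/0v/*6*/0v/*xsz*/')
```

['/*h0tv*/0v/*k*/0v/*6*/0v/*xsz']

With a single group, `findall` returns only what that group captured — 1 item.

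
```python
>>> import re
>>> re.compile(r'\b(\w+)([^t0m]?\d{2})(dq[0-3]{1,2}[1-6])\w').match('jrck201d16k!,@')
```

None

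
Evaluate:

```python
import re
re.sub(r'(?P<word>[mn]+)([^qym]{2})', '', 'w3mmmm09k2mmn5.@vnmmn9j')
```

'w3k2@v'

Pattern: one or more of one of [mn] (captured as 'word'); then exactly 2 of any character except [qym] (captured).
Matches: at [2:8] → 'mmmm09'; at [10:15] → 'mmn5.'; at [17:23] → 'nmmn9j'.
Every occurrence is swapped for ''.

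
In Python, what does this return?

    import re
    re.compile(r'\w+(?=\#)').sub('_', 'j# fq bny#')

'_# fq _#'

Lookahead/lookbehind check context without consuming it, so the matched span excludes the asserted characters.
Each match is replaced by '_'.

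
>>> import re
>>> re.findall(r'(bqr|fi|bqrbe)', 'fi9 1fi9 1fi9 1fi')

With a single group, `findall` returns only what that group captured — 4 items.

['fi', 'fi', 'fi', 'fi']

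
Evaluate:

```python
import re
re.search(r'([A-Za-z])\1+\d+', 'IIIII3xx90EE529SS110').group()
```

'IIIII3'

The backreference `\1` re-matches whatever the first group consumed, character for character.
`re.search` tries every starting position until one works.
The match spans [0:6] → 'IIIII3'.
Captured: group 1 = 'I'.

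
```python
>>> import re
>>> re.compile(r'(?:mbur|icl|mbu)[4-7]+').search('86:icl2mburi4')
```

None

`re.search` tries every starting position until one works.
Here nothing in the string fits, so the call returns None.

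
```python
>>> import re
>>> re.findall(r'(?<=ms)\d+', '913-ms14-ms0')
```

The positive lookaround only admits positions where the adjacent text matches; those characters stay outside the span.
With no groups in the pattern, `findall` gives back each whole match — 2 here.

['14', '0']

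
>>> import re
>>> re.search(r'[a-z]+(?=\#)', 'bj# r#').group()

The `(?=…)`/`(?<=…)` assertion just peeks at neighbouring text; it doesn't advance the match position.
Unlike `match`, `search` isn't anchored — it looks for the pattern anywhere in the string.
The match spans [0:2] → 'bj'.

'bj'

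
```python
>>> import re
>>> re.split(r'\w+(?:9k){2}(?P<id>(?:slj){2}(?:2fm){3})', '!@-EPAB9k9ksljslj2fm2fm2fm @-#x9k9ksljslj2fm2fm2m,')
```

This matches one or more of a word character, then the literal '9k' repeated 2 times; then the literal 'slj' repeated 2 times, then the literal '2fm' repeated 3 times (captured as 'id').
Matches to split on: at [3:26] → 'EPAB9k9ksljslj2fm2fm2fm'.
Because the pattern has a capturing group, `split` also inserts each captured text between the pieces.

['!@-', 'sljslj2fm2fm2fm', ' @-#x9k9ksljslj2fm2fm2m,']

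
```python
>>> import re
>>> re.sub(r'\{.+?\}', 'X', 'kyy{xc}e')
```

Each match is replaced by 'X'.

'kyyXe'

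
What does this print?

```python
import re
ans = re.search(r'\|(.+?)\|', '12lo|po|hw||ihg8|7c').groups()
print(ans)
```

('po',)

A non-greedy quantifier consumes as few characters as it can — just enough that the remainder of the pattern still matches from where it stops; whatever follows it matches normally.
Unlike `match`, `search` isn't anchored — it looks for the pattern anywhere in the string.
The match spans [4:8] → '|po|'.
Captured: group 1 = 'po'.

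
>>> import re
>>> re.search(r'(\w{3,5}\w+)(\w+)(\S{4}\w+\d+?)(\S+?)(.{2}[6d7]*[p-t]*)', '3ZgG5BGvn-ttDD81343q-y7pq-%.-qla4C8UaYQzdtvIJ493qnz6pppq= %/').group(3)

'-ttDD81343'

The pattern matches 3 to 5 of a word character, then one or more of a word character (captured); then one or more of a word character (captured); then exactly 4 of a non-whitespace character, then one or more of a word character, then one or more of a digit (lazy) (captured); then one or more of a non-whitespace character (lazy) (captured); then exactly 2 of any character, then zero or more of one of [6d7], then zero or more of a character in [p-t] (captured).
Because the quantifier is non-greedy, it stops expanding at the earliest point where the rest of the pattern can succeed.
Unlike `match`, `search` isn't anchored — it looks for the pattern anywhere in the string.
The match spans [0:25] → '3ZgG5BGvn-ttDD81343q-y7pq'.
Captured: group 1 = '3ZgG5BGv', group 2 = 'n', group 3 = '-ttDD81343', group 4 = 'q', group 5 = '-y7pq'.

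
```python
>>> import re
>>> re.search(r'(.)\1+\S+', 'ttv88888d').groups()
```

('t',)

`\1` has to match the exact text group 1 already captured.
`re.search` scans for the first position where the pattern succeeds.
The match spans [0:9] → 'ttv88888d'.
Captured: group 1 = 't'.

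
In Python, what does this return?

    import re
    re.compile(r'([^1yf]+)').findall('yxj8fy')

The pattern matches one or more of any character except [1yf] (captured).
Walking the string: at [1:4] match 'xj8', group 1 = 'xj8'.
With a single group, `findall` returns only what that group captured — 1 item.

['xj8']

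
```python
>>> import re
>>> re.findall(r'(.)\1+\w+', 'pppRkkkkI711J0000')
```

['p']

`\1` has to match the exact text group 1 already captured.
Walking the string: at [0:17] match 'pppRkkkkI711J0000', group 1 = 'p'.
With a single group, `findall` returns only what that group captured — 1 item.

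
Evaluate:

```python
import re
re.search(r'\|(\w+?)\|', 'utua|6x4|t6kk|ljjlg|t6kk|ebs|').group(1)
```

The match spans [4:9] → '|6x4|'.
Captured: group 1 = '6x4'.

'6x4'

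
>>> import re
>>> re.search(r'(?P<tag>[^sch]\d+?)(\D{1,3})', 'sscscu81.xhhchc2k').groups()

('u81', '.xh')

The match spans [5:11] → 'u81.xh'.
Captured: group 1 = 'u81', group 2 = '.xh'.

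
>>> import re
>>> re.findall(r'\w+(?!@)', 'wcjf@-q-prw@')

['wcj', 'q', 'pr']

Because the assertion is negative and zero-width, positions next to the forbidden text are skipped.
Matches: at [0:3] → 'wcj'; at [6:7] → 'q'; at [8:10] → 'pr'.
Since nothing is captured, `findall` lists the 3 matched substrings directly.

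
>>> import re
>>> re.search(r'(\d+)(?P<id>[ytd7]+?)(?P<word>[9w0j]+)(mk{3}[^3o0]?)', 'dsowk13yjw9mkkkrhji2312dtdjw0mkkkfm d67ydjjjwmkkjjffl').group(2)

The match spans [5:16] → '13yjw9mkkkr'.
Captured: group 1 = '13', group 2 = 'y', group 3 = 'jw9', group 4 = 'mkkkr'.

'y'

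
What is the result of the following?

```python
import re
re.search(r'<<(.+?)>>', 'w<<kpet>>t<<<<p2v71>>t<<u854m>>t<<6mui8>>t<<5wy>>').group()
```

`re.search` tries every starting position until one works.
The match spans [1:9] → '<<kpet>>'.
Captured: group 1 = 'kpet'.

'<<kpet>>'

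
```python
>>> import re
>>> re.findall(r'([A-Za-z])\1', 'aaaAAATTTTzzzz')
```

['a', 'A', 'T', 'T', 'z', 'z']

After group 1 captures some text, `\1` only succeeds where that same text appears again.
Scanning left to right: at [0:2] match 'aa', group 1 = 'a'; at [3:5] match 'AA', group 1 = 'A'; at [6:8] match 'TT', group 1 = 'T'; at [8:10] match 'TT', group 1 = 'T'; at [10:12] match 'zz', group 1 = 'z'; ….
One capturing group, so `findall` returns just the captured substring from each match — 6 in all.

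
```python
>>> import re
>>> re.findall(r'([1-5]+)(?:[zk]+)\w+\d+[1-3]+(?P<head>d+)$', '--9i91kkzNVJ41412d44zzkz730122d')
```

[('1', 'd')]

Pattern: one or more of a character in [1-5] (captured); then one or more of one of [zk] (non-capturing group); then one or more of a word character; then one or more of a digit, then one or more of a character in [1-3]; then one or more of a literal 'd' (captured as 'head'); then anchored at the end.
Matches: at [5:31] match '1kkzNVJ41412d44zzkz730122d', groups = ('1', 'd').
2 groups means the one result is a tuple of 2 captured strings — 1 here.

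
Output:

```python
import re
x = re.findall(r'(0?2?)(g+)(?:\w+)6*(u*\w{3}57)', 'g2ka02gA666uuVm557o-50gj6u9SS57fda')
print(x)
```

[('', 'g', 'Vm557'), ('0', 'g', '9SS57')]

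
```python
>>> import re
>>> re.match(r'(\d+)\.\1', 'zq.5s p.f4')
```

With `match`, the pattern is implicitly anchored at the beginning.
Here the string doesn't start with a match, so the call returns None.

None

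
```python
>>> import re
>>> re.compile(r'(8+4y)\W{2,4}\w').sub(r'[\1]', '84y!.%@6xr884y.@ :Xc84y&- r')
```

'[84y]xr[884y]c[84y]'

The pattern matches one or more of a literal '8', then the literal '4y' (captured); then 2 to 4 of a non-word character, then a word character.
Matches: at [0:8] → '84y!.%@6'; at [10:19] → '884y.@ :X'; at [20:27] → '84y&- r'.
`\1` in the replacement pulls in group 1's text for each match.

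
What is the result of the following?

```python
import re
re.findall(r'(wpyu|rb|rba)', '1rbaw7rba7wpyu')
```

['rb', 'rb', 'wpyu']

Alternation tries branches left to right and keeps the first one that lets the overall match succeed at that position.
Matches: at [1:3] match 'rb', group 1 = 'rb'; at [6:8] match 'rb', group 1 = 'rb'; at [10:14] match 'wpyu', group 1 = 'wpyu'.
Because there's exactly one group, `findall` drops the full match and keeps group 1 from each hit.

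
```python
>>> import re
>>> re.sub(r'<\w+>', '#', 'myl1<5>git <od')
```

Matches: at [4:7] → '<5>'.
Every occurrence is swapped for '#'.

'myl1#git <od'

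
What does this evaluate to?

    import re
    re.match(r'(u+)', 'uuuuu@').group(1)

'uuuuu'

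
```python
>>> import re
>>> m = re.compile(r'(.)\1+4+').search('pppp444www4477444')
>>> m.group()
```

'pppp444'

`\1` is not a pattern — it's the concrete string captured by group 1, re-applied verbatim.
The match spans [0:7] → 'pppp444'.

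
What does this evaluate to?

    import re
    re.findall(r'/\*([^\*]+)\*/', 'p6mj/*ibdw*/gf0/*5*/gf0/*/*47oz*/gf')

One capturing group, so `findall` returns just the captured substring from each match — 3 in all.

['ibdw', '5', '47oz']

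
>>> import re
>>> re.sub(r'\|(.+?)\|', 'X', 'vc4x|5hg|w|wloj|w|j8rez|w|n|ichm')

'vc4xXwXwXwXichm'

`sub` substitutes 'X' at each match site.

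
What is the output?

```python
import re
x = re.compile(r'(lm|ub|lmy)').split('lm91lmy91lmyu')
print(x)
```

['', 'lm', '91', 'lm', 'y91', 'lm', 'yu']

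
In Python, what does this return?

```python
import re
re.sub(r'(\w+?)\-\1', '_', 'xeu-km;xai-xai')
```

'xeu-km;_'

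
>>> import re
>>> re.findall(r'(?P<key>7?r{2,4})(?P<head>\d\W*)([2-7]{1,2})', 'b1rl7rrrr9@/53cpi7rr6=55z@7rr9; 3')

[('7rrrr', '9@/', '53'), ('7rr', '6=', '55'), ('7rr', '9; ', '3')]

The pattern matches optionally a literal '7', then 2 to 4 of a literal 'r' (captured as 'key'); then a digit, then zero or more of a non-word character (captured as 'head'); then 1 to 2 of a character in [2-7] (captured).
`findall` packs the 3 group values into a tuple for every match.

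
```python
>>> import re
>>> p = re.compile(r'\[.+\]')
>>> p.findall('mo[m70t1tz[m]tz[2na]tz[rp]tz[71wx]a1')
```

`findall` yields the raw match text (1 of them) because the pattern has no groups.

['[m70t1tz[m]tz[2na]tz[rp]tz[71wx]']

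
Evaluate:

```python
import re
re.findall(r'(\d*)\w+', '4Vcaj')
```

This matches zero or more of a digit (captured); then one or more of a word character.
Walking the string: at [0:5] match '4Vcaj', group 1 = '4'.
`findall` collects group 1 from the one match (1 total).

['4']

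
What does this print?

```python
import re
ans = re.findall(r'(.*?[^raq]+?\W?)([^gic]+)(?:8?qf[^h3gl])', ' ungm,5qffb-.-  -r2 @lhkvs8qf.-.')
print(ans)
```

Pattern: zero or more of any character (lazy), then one or more of any character except [raq] (lazy), then optionally a non-word character (captured); then one or more of any character except [gic] (captured); then optionally the literal '8', then the literal 'qf', then any character except [h3gl] (non-capturing group).
2 groups means the one result is a tuple of 2 captured strings — 1 here.

[(' ung', 'm,5qffb-.-  -r2 @lhkvs8')]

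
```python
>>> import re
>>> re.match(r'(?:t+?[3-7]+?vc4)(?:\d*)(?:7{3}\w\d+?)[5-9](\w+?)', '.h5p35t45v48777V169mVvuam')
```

`match` is anchored at position 0; if the pattern doesn't fit there, it returns None.
Here the pattern fails at index 0, so the call returns None.

None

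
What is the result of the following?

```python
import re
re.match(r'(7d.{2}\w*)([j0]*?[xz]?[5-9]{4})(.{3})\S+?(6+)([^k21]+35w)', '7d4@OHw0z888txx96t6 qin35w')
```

The pattern matches the literal '7d', then exactly 2 of any character, then zero or more of a word character (captured); then zero or more of one of [j0] (lazy), then optionally one of [xz], then exactly 4 of a character in [5-9] (captured); then exactly 3 of any character (captured); then one or more of a non-whitespace character (lazy); then one or more of a literal '6' (captured); then one or more of any character except [k21], then the literal '35w' (captured).
`re.match` won't scan ahead — the pattern has to work from the very first character.
Here the pattern fails at index 0, so the call returns None.

None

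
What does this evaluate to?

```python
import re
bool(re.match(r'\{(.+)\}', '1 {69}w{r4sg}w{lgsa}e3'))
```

False

With `match`, the pattern is implicitly anchored at the beginning.
Here position 0 doesn't satisfy it, so the call returns None, and `bool(None)` is False.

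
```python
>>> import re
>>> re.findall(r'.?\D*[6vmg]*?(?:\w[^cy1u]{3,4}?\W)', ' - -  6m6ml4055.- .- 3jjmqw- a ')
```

[' - -  6m6ml4055.', '3jjmqw- a ']

Since nothing is captured, `findall` lists the 2 matched substrings directly.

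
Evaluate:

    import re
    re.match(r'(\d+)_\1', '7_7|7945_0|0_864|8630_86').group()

The backreference `\1` re-matches whatever the first group consumed, character for character.
`match` is anchored at position 0; if the pattern doesn't fit there, it returns None.
The match spans [0:3] → '7_7'.
Captured: group 1 = '7'.

'7_7'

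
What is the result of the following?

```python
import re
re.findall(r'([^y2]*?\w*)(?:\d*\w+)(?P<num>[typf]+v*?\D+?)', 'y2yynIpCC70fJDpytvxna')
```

The pattern matches zero or more of any character except [y2] (lazy), then zero or more of a word character (captured); then zero or more of a digit, then one or more of a word character (non-capturing group); then one or more of one of [typf], then zero or more of the literal 'v' (lazy), then one or more of a non-digit (lazy) (captured as 'num').
`findall` packs the 2 group values into a tuple for every match.

[('y2yynIpCC70fJDp', 'tv')]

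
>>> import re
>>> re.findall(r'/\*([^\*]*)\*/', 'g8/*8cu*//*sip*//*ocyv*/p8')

['8cu', 'sip', 'ocyv']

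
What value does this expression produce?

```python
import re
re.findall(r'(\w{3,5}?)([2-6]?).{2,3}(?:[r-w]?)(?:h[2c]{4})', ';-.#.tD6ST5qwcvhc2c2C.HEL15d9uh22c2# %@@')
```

A `+?`/`*?`/`{m,n}?` starts at its minimum and grows only as far as needed for what follows to match.
`findall` packs the 2 group values into a tuple for every match.

[('tD6ST', '5'), ('HEL1', '5')]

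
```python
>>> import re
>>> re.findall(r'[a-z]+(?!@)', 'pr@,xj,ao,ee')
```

['p', 'xj', 'ao', 'ee']

The negative lookaround is zero-width — it rules out positions where the adjacent text would match, without consuming anything.
Walking the string: at [0:1] → 'p'; at [4:6] → 'xj'; at [7:9] → 'ao'; at [10:12] → 'ee'.
Since nothing is captured, `findall` lists the 4 matched substrings directly.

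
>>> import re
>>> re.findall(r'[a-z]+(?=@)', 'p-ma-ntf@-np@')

['ntf', 'np']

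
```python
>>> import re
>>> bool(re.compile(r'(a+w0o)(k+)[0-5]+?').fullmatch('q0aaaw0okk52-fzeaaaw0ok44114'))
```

False

This matches one or more of a literal 'a', then the literal 'w0o' (captured); then one or more of a literal 'k' (captured); then one or more of a character in [0-5] (lazy).
For `fullmatch`, every character of the input must be accounted for by the pattern.
Here there's no way to consume every character, so the call returns None, and `bool(None)` is False.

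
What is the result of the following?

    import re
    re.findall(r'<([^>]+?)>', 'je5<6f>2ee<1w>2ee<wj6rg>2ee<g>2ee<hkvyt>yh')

`findall` collects group 1 from each match (5 total).

['6f', '1w', 'wj6rg', 'g', 'hkvyt']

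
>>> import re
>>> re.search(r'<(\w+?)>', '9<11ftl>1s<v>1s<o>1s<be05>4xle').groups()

('11ftl',)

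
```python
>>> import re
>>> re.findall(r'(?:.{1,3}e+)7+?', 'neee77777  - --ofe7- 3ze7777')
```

['neee7', '-ofe7', ' 3ze7']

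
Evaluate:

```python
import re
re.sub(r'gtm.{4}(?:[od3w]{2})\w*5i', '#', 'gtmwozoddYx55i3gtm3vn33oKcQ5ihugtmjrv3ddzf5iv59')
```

'#v59'

Pattern: the literal 'gtm', then exactly 4 of any character; then exactly 2 of one of [od3w] (non-capturing group); then zero or more of a word character, then the literal '5i'.
Matches: at [0:44] → 'gtmwozoddYx55i3gtm3vn33oKcQ5ihugtmjrv3ddzf5i'.
Each match is replaced by '#'.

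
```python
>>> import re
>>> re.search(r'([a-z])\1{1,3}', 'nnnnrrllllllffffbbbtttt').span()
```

(0, 4)

After group 1 captures some text, `\1` only succeeds where that same text appears again.
`re.search` tries every starting position until one works.
The match spans [0:4] → 'nnnn'.
Captured: group 1 = 'n'.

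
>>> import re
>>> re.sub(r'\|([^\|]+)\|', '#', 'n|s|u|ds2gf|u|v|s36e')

`sub` substitutes '#' at each match site.

'n#u#u#s36e'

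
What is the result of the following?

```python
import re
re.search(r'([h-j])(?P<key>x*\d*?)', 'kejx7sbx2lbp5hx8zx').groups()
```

The pattern matches a character in [h-j] (captured); then zero or more of a literal 'x', then zero or more of a digit (lazy) (captured as 'key').
Lazy quantifiers expand one character at a time until the remainder of the pattern can match.
`re.search` tries every starting position until one works.
The match spans [2:4] → 'jx'.
Captured: group 1 = 'j', group 2 = 'x'.

('j', 'x')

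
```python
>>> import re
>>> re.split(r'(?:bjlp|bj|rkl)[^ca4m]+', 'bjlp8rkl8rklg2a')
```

Matches to split on: at [0:14] → 'bjlp8rkl8rklg2'.
Splitting on the pattern gives 2 pieces.

['', 'a']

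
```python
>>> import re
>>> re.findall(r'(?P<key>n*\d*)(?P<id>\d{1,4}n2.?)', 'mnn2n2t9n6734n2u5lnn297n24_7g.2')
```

The pattern matches zero or more of a literal 'n', then zero or more of a digit (captured as 'key'); then 1 to 4 of a digit, then the literal 'n2', then optionally any character (captured as 'id').
Scanning left to right: at [1:7] match 'nn2n2t', groups = ('nn', '2n2t'); at [8:16] match 'n6734n2u', groups = ('n673', '4n2u'); at [18:26] match 'nn297n24', groups = ('nn29', '7n24').
2 groups means each result is a tuple of 2 captured strings — 3 here.

[('nn', '2n2t'), ('n673', '4n2u'), ('nn29', '7n24')]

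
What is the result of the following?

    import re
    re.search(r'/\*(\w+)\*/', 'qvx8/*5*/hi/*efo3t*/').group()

The match spans [4:9] → '/*5*/'.

'/*5*/'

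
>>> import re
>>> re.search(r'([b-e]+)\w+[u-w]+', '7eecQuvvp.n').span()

(1, 8)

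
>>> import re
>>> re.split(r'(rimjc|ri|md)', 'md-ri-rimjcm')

Alternation tries branches left to right and keeps the first one that lets the overall match succeed at that position.
Matches to split on: at [0:2] → 'md'; at [3:5] → 'ri'; at [6:11] → 'rimjc'.
`re.split` interleaves the captured-group text with the surrounding fragments.

['', 'md', '-', 'ri', '-', 'rimjc', 'm']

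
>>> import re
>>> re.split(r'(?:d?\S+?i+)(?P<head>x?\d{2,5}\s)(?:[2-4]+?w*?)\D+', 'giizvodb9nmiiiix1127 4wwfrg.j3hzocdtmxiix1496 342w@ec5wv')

['', 'x1127 ', '', 'x1496 ', '5wv']

Pattern: optionally a literal 'd', then one or more of a non-whitespace character (lazy), then one or more of a literal 'i' (non-capturing group); then optionally the literal 'x', then 2 to 5 of a digit, then whitespace (captured as 'head'); then one or more of a character in [2-4] (lazy), then zero or more of the literal 'w' (lazy) (non-capturing group); then one or more of a non-digit.
Matches to split on: at [0:29] → 'giizvodb9nmiiiix1127 4wwfrg.j'; at [29:53] → '3hzocdtmxiix1496 342w@ec'.
`re.split` interleaves the captured-group text with the surrounding fragments.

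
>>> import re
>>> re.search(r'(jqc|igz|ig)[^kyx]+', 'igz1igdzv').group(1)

Alternation isn't longest-match — the leftmost alternative that fits at this position is chosen.
`re.search` scans for the first position where the pattern succeeds.
The match spans [0:9] → 'igz1igdzv'.
Captured: group 1 = 'igz'.

'igz'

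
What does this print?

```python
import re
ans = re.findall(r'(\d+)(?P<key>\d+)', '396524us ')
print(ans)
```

[('39652', '4')]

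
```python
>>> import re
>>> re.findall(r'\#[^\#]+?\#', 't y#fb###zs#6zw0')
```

Scanning left to right: at [3:7] → '#fb#'; at [8:12] → '#zs#'.
Since nothing is captured, `findall` lists the 2 matched substrings directly.

['#fb#', '#zs#']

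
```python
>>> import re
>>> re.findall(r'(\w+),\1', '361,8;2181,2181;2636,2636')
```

['2181', '2636']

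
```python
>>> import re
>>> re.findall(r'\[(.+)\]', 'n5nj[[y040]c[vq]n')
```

['[y040]c[vq']

Scanning left to right: at [4:16] match '[[y040]c[vq]', group 1 = '[y040]c[vq'.
One capturing group, so `findall` returns just the captured substring from the one match — 1 in all.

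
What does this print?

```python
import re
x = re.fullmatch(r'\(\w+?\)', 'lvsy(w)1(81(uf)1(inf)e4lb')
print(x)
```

None

`re.fullmatch` is like wrapping the pattern in `^…$` (in single-line mode).
Here there's no way to consume every character, so the call returns None.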